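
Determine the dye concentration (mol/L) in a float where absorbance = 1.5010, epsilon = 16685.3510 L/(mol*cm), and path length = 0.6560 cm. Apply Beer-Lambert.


Formula: c = A / (epsilon * l)
Substituting: c = 1.5010 / (16685.3510 * 0.6560)
Result: 1.3713e-04 mol/L


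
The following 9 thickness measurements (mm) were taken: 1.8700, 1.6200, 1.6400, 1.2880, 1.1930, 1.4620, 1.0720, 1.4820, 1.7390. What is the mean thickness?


Formula: Average = sum / n
Substituting: Average = 13.3660 / 9
Result: 1.4851 mm


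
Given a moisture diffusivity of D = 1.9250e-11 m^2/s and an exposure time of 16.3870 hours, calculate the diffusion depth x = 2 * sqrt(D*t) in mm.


t = 16.3870 hr * 3600 = 58993.2000 s
D * t = 1.9250e-11 * 58993.2000 = 1.1356e-06
x = 2 * sqrt(D*t) = 2 * sqrt(1.1356e-06) = 0.00213131 m = 2.1313 mm


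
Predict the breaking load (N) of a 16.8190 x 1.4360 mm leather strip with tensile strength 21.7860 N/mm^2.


Formula: F = TS * w * t
Substituting: F = 21.7860 * 16.8190 * 1.4360
Result: 526.1773 N


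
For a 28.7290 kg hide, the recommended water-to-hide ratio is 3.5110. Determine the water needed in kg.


Formula: Water = hide_weight * ratio
Substituting: Water = 28.7290 * 3.5110
Result: 100.8675 kg


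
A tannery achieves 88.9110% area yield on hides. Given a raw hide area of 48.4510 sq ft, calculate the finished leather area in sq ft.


Formula: finished = raw * yield / 100
Substituting: finished = 48.4510 * 88.9110 / 100
Result: 43.0783 sq ft


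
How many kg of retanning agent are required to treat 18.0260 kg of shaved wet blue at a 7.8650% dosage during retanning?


Formula: Retan = substrate * pct / 100
Substituting: Retan = 18.0260 * 7.8650 / 100
Result: 1.4177 kg


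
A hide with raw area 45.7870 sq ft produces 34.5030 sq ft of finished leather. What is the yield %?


Formula: Yield = finished / raw * 100
Substituting: Yield = 34.5030 / 45.7870 * 100
Result: 75.3555 %


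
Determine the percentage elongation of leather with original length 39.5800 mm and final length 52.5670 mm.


Formula: Elongation = (Lf - L0) / L0 * 100
Substituting: Elongation = (52.5670 - 39.5800) / 39.5800 * 100
Result: 32.8120 %


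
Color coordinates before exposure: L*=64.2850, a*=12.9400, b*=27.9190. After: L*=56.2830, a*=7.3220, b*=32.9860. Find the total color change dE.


dL = -8.0020, da = -5.6180, db = 5.0670
dE = sqrt((-8.0020)^2 + (-5.6180)^2 + 5.0670^2) = 11.0122


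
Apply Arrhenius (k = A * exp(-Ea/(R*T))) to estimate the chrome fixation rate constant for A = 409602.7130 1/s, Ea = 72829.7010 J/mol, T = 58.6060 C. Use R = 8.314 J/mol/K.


T_K = T_C + 273.15 = 58.6060 + 273.15 = 331.7560 K
exponent = -Ea / (R * T_K) = -72829.7010 / (8.314 * 331.7560) = -26.4046
k = A * exp(exponent) = 409602.7130 * exp(-26.4046) = 1.3963e-06 1/s


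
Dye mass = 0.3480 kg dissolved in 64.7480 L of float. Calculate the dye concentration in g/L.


Formula: Conc = dye_mass(kg) / volume(L) * 1000
Substituting: Conc = 0.3480 / 64.7480 * 1000
Result: 5.3747 g/L


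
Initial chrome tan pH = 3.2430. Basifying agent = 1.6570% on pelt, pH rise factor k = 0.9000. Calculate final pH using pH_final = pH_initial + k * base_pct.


Formula: pH_final = pH_initial + k * base_pct
Substituting: pH_final = 3.2430 + 0.9000 * 1.6570
Result: 4.7343


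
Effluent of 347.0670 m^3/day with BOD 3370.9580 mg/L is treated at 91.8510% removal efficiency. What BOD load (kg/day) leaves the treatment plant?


Load_in = volume * conc / 1000 = 347.0670 * 3370.9580 / 1000 = 1169.9483 kg/day
Removed = Load_in * eff / 100 = 1169.9483 * 91.8510 / 100 = 1074.6092 kg/day
Load_out = Load_in - Removed = 1169.9483 - 1074.6092 = 95.3391 kg/day


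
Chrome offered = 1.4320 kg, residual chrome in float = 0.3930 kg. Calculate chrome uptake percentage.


Formula: Uptake = (offered - residual) / offered * 100
Substituting: Uptake = (1.4320 - 0.3930) / 1.4320 * 100
Result: 72.5559 %


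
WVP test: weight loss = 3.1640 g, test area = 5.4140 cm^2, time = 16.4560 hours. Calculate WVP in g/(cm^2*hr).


Formula: WVP = loss / (area * time)
Substituting: WVP = 3.1640 / (5.4140 * 16.4560)
Result: 0.0355135 g/(cm^2*hr)


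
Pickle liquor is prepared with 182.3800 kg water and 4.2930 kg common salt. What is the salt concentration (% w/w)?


Formula: Conc = salt / (water + salt) * 100
Substituting: Conc = 4.2930 / (182.3800 + 4.2930) * 100
Result: 2.2997 %


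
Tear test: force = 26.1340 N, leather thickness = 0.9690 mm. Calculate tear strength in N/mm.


Formula: Tear strength = force / thickness
Substituting: Tear strength = 26.1340 / 0.9690
Result: 26.9701 N/mm


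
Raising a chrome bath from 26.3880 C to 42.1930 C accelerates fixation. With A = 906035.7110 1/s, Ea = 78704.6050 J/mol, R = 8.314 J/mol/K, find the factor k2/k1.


T1 = 26.3880 + 273.15 = 299.5380 K; T2 = 42.1930 + 273.15 = 315.3430 K
k1 = A * exp(-Ea/(R*T1)) = 906035.7110 * exp(-78704.6050/(8.314*299.5380)) = 1.7054e-08 1/s
k2 = A * exp(-Ea/(R*T2)) = 906035.7110 * exp(-78704.6050/(8.314*315.3430)) = 8.3126e-08 1/s
k2/k1 = 8.3126e-08 / 1.7054e-08 = 4.8743


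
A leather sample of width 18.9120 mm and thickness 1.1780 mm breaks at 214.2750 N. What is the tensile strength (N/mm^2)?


Formula: TS = force / (width * thickness)
Substituting: TS = 214.2750 / (18.9120 * 1.1780)
Result: 9.6181 N/mm^2


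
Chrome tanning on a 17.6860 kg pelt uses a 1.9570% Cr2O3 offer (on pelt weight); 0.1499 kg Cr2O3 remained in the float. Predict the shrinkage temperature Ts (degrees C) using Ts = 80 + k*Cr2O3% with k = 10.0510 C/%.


Offered = pelt * offer_pct / 100 = 17.6860 * 1.9570 / 100 = 0.3461 kg
Uptake = offered - residual = 0.3461 - 0.1499 = 0.1962 kg
Cr2O3% on pelt = uptake / pelt * 100 = 0.1962 / 17.6860 * 100 = 1.1094 %
Ts = 80 + k * Cr2O3% = 80 + 10.0510 * 1.1094 = 91.1510 C


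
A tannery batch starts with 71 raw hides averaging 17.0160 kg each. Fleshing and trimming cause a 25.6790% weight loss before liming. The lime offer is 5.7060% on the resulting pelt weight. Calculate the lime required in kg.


Total_raw = N * avg_wt = 71 * 17.0160 = 1208.1360 kg
Substrate = Total_raw * (1 - loss/100) = 1208.1360 * (1 - 25.6790/100) = 897.8988 kg
Lime = Substrate * pct / 100 = 897.8988 * 5.7060 / 100 = 51.2341 kg


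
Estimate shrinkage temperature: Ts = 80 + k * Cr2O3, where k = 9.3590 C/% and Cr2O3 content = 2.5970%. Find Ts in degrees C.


Formula: Ts = 80 + k * Cr2O3
Substituting: Ts = 80 + 9.3590 * 2.5970
Result: 104.3053 C


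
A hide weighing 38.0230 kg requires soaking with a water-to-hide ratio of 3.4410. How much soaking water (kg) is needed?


Formula: Water = hide_weight * ratio
Substituting: Water = 38.0230 * 3.4410
Result: 130.8371 kg


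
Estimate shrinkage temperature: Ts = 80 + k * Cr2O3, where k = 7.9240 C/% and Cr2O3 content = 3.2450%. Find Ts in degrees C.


Formula: Ts = 80 + k * Cr2O3
Substituting: Ts = 80 + 7.9240 * 3.2450
Result: 105.7134 C


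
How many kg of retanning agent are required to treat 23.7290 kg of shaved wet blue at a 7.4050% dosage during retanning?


Formula: Retan = substrate * pct / 100
Substituting: Retan = 23.7290 * 7.4050 / 100
Result: 1.7571 kg


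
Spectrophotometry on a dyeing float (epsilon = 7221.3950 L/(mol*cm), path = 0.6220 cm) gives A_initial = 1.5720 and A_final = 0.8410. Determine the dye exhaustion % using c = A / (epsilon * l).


c_initial = A_i / (epsilon * l) = 1.5720 / (7221.3950 * 0.6220) = 3.4998e-04 mol/L
c_final = A_f / (epsilon * l) = 0.8410 / (7221.3950 * 0.6220) = 1.8723e-04 mol/L
Exhaustion = (c_initial - c_final) / c_initial * 100 = (3.4998e-04 - 1.8723e-04) / 3.4998e-04 * 100 = 46.5013 %


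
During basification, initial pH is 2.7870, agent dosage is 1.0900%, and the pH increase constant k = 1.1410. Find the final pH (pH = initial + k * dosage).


Formula: pH_final = pH_initial + k * base_pct
Substituting: pH_final = 2.7870 + 1.1410 * 1.0900
Result: 4.0307


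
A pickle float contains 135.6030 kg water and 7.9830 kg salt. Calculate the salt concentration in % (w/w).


Formula: Conc = salt / (water + salt) * 100
Substituting: Conc = 7.9830 / (135.6030 + 7.9830) * 100
Result: 5.5597 %


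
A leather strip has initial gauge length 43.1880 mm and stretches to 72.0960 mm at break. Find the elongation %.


Formula: Elongation = (Lf - L0) / L0 * 100
Substituting: Elongation = (72.0960 - 43.1880) / 43.1880 * 100
Result: 66.9353 %


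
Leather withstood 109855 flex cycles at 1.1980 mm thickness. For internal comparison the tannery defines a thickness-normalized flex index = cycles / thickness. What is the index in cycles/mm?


Formula: Index = cycles / thickness
Substituting: Index = 109855 / 1.1980
Result: 91698.6644 cycles/mm


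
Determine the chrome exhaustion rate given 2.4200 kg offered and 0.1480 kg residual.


Formula: Uptake = (offered - residual) / offered * 100
Substituting: Uptake = (2.4200 - 0.1480) / 2.4200 * 100
Result: 93.8843 %


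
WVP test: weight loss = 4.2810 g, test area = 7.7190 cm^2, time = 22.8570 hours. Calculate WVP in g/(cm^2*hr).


Formula: WVP = loss / (area * time)
Substituting: WVP = 4.2810 / (7.7190 * 22.8570)
Result: 0.0242641 g/(cm^2*hr)


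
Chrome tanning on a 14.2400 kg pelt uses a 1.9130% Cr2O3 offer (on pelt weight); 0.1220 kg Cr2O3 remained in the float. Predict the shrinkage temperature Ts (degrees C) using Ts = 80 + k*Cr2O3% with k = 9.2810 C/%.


Offered = pelt * offer_pct / 100 = 14.2400 * 1.9130 / 100 = 0.2724 kg
Uptake = offered - residual = 0.2724 - 0.1220 = 0.1504 kg
Cr2O3% on pelt = uptake / pelt * 100 = 0.1504 / 14.2400 * 100 = 1.0563 %
Ts = 80 + k * Cr2O3% = 80 + 9.2810 * 1.0563 = 89.8031 C


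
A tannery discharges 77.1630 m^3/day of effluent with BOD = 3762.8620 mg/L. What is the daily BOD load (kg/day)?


Formula: BOD_load = volume * conc / 1000
Substituting: BOD_load = 77.1630 * 3762.8620 / 1000
Result: 290.3537 kg/day


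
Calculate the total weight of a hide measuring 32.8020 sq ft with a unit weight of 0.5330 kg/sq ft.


Formula: Weight = area * weight_per_sqft
Substituting: Weight = 32.8020 * 0.5330
Result: 17.4835 kg


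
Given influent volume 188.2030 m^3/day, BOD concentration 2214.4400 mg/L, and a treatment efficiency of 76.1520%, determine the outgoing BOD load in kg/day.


Load_in = volume * conc / 1000 = 188.2030 * 2214.4400 / 1000 = 416.7643 kg/day
Removed = Load_in * eff / 100 = 416.7643 * 76.1520 / 100 = 317.3743 kg/day
Load_out = Load_in - Removed = 416.7643 - 317.3743 = 99.3899 kg/day


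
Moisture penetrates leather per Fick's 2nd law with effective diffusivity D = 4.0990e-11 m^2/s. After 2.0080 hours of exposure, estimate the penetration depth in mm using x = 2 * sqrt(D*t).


t = 2.0080 hr * 3600 = 7228.8000 s
D * t = 4.0990e-11 * 7228.8000 = 2.9631e-07
x = 2 * sqrt(D*t) = 2 * sqrt(2.9631e-07) = 0.00108868 m = 1.0887 mm


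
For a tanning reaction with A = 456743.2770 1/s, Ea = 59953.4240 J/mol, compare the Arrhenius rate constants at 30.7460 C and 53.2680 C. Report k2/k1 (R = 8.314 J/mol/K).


T1 = 30.7460 + 273.15 = 303.8960 K; T2 = 53.2680 + 273.15 = 326.4180 K
k1 = A * exp(-Ea/(R*T1)) = 456743.2770 * exp(-59953.4240/(8.314*303.8960)) = 2.2610e-05 1/s
k2 = A * exp(-Ea/(R*T2)) = 456743.2770 * exp(-59953.4240/(8.314*326.4180)) = 1.1624e-04 1/s
k2/k1 = 1.1624e-04 / 2.2610e-05 = 5.1410


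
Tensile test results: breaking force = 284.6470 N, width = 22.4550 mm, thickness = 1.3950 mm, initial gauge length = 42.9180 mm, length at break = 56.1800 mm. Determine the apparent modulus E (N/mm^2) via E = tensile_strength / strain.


TS = F / (w * t) = 284.6470 / (22.4550 * 1.3950) = 9.0870 N/mm^2
strain = (Lf - L0) / L0 = (56.1800 - 42.9180) / 42.9180 = 0.3090
E = TS / strain = 9.0870 / 0.3090 = 29.4069 N/mm^2


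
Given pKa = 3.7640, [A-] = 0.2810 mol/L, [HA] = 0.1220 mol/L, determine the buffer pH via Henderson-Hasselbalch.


ratio = [A-] / [HA] = 0.2810 / 0.1220 = 2.3033
log10(ratio) = 0.3623
pH = pKa + log10(ratio) = 3.7640 + 0.3623 = 4.1263


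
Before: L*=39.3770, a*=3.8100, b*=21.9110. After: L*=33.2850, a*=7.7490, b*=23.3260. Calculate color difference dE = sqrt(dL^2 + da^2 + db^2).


dL = -6.0920, da = 3.9390, db = 1.4150
dE = sqrt((-6.0920)^2 + 3.9390^2 + 1.4150^2) = 7.3912


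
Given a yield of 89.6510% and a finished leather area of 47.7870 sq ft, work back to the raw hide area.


Formula: raw = finished * 100 / yield
Substituting: raw = 47.7870 * 100 / 89.6510
Result: 53.3034 sq ft


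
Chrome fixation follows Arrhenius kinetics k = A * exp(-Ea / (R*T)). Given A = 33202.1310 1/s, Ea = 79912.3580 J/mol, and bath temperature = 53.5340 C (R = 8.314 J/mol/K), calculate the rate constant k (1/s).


T_K = T_C + 273.15 = 53.5340 + 273.15 = 326.6840 K
exponent = -Ea / (R * T_K) = -79912.3580 / (8.314 * 326.6840) = -29.4223
k = A * exp(exponent) = 33202.1310 * exp(-29.4223) = 5.5366e-09 1/s


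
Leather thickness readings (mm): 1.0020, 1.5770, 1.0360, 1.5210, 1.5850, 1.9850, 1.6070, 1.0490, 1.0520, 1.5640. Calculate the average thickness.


Formula: Average = sum / n
Substituting: Average = 13.9780 / 10
Result: 1.3978 mm


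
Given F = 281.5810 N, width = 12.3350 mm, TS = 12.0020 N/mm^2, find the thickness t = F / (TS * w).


Formula: t = F / (TS * w)
Substituting: t = 281.5810 / (12.0020 * 12.3350)
Result: 1.9020 mm


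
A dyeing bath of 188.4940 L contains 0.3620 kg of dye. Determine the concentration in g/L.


Formula: Conc = dye_mass(kg) / volume(L) * 1000
Substituting: Conc = 0.3620 / 188.4940 * 1000
Result: 1.9205 g/L


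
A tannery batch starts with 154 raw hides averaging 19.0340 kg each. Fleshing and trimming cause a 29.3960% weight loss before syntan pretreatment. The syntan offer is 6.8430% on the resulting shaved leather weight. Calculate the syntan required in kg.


Total_raw = N * avg_wt = 154 * 19.0340 = 2931.2360 kg
Substrate = Total_raw * (1 - loss/100) = 2931.2360 * (1 - 29.3960/100) = 2069.5699 kg
Syntan = Substrate * pct / 100 = 2069.5699 * 6.8430 / 100 = 141.6207 kg


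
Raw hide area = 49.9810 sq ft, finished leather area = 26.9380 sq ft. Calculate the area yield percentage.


Formula: Yield = finished / raw * 100
Substituting: Yield = 26.9380 / 49.9810 * 100
Result: 53.8965 %


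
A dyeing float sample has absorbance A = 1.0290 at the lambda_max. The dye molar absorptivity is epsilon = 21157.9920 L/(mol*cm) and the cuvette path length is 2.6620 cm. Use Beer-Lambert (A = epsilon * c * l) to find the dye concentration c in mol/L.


Formula: c = A / (epsilon * l)
Substituting: c = 1.0290 / (21157.9920 * 2.6620)
Result: 1.8270e-05 mol/L


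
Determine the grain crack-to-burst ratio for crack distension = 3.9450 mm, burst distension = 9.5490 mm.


Formula: Ratio = crack / burst
Substituting: Ratio = 3.9450 / 9.5490
Result: 0.4131


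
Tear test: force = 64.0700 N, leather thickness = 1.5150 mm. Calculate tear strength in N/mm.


Formula: Tear strength = force / thickness
Substituting: Tear strength = 64.0700 / 1.5150
Result: 42.2904 N/mm


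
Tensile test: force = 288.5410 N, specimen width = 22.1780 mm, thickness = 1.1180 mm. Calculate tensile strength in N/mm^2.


Formula: TS = force / (width * thickness)
Substituting: TS = 288.5410 / (22.1780 * 1.1180)
Result: 11.6371 N/mm^2


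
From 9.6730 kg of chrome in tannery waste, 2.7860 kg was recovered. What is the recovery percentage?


Formula: Recovery = recovered / input * 100
Substituting: Recovery = 2.7860 / 9.6730 * 100
Result: 28.8018 %


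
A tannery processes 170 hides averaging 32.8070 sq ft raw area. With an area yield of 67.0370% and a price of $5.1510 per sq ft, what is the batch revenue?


Raw_total = N * avg_area = 170 * 32.8070 = 5577.1900 sq ft
Finished = Raw_total * yield / 100 = 5577.1900 * 67.0370 / 100 = 3738.7809 sq ft
Value = Finished * price = 3738.7809 * 5.1510 = 19258.4602 $


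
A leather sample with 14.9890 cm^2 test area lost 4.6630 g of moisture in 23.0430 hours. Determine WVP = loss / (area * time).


Formula: WVP = loss / (area * time)
Substituting: WVP = 4.6630 / (14.9890 * 23.0430)
Result: 0.0135006 g/(cm^2*hr)


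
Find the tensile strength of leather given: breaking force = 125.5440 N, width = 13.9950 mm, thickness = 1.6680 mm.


Formula: TS = force / (width * thickness)
Substituting: TS = 125.5440 / (13.9950 * 1.6680)
Result: 5.3781 N/mm^2


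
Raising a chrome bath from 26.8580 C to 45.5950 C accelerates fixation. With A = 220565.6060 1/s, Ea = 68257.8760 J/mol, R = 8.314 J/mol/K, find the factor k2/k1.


T1 = 26.8580 + 273.15 = 300.0080 K; T2 = 45.5950 + 273.15 = 318.7450 K
k1 = A * exp(-Ea/(R*T1)) = 220565.6060 * exp(-68257.8760/(8.314*300.0080)) = 2.8752e-07 1/s
k2 = A * exp(-Ea/(R*T2)) = 220565.6060 * exp(-68257.8760/(8.314*318.7450)) = 1.4365e-06 1/s
k2/k1 = 1.4365e-06 / 2.8752e-07 = 4.9962


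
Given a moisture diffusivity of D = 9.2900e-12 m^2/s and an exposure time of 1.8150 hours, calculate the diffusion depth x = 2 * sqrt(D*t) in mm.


t = 1.8150 hr * 3600 = 6534.0000 s
D * t = 9.2900e-12 * 6534.0000 = 6.0701e-08
x = 2 * sqrt(D*t) = 2 * sqrt(6.0701e-08) = 4.9275e-04 m = 0.4928 mm


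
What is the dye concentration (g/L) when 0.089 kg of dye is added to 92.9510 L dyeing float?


Formula: Conc = dye_mass(kg) / volume(L) * 1000
Substituting: Conc = 0.089 / 92.9510 * 1000
Result: 0.9575 g/L


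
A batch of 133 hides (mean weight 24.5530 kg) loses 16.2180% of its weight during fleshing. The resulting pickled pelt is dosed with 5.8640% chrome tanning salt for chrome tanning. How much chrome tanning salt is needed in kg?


Total_raw = N * avg_wt = 133 * 24.5530 = 3265.5490 kg
Substrate = Total_raw * (1 - loss/100) = 3265.5490 * (1 - 16.2180/100) = 2735.9423 kg
Chrome = Substrate * pct / 100 = 2735.9423 * 5.8640 / 100 = 160.4357 kg


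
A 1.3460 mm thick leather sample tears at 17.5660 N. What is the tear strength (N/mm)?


Formula: Tear strength = force / thickness
Substituting: Tear strength = 17.5660 / 1.3460
Result: 13.0505 N/mm


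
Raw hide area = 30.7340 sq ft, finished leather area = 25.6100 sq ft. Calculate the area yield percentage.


Formula: Yield = finished / raw * 100
Substituting: Yield = 25.6100 / 30.7340 * 100
Result: 83.3279 %


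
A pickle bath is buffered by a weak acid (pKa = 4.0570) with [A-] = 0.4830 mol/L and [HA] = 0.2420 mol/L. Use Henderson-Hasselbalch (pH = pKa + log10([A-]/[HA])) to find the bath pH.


ratio = [A-] / [HA] = 0.4830 / 0.2420 = 1.9959
log10(ratio) = 0.3001
pH = pKa + log10(ratio) = 4.0570 + 0.3001 = 4.3571


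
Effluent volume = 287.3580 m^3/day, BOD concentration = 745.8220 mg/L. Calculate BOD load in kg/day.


Formula: BOD_load = volume * conc / 1000
Substituting: BOD_load = 287.3580 * 745.8220 / 1000
Result: 214.3179 kg/day


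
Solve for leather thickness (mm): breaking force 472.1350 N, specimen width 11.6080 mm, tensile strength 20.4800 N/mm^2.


Formula: t = F / (TS * w)
Substituting: t = 472.1350 / (20.4800 * 11.6080)
Result: 1.9860 mm


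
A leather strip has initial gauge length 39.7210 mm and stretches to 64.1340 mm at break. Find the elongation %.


Formula: Elongation = (Lf - L0) / L0 * 100
Substituting: Elongation = (64.1340 - 39.7210) / 39.7210 * 100
Result: 61.4612 %


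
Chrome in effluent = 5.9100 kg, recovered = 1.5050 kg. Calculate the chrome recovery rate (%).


Formula: Recovery = recovered / input * 100
Substituting: Recovery = 1.5050 / 5.9100 * 100
Result: 25.4653 %


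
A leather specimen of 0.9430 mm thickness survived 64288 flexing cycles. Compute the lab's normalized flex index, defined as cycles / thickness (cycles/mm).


Formula: Index = cycles / thickness
Substituting: Index = 64288 / 0.9430
Result: 68173.9130 cycles/mm


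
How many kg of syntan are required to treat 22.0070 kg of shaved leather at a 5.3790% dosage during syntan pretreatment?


Formula: Syntan = substrate * pct / 100
Substituting: Syntan = 22.0070 * 5.3790 / 100
Result: 1.1838 kg


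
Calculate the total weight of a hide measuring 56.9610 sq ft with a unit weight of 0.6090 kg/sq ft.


Formula: Weight = area * weight_per_sqft
Substituting: Weight = 56.9610 * 0.6090
Result: 34.6892 kg


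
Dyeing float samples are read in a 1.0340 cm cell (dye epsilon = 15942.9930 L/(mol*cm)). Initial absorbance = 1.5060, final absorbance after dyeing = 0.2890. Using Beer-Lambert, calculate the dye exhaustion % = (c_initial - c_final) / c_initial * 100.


c_initial = A_i / (epsilon * l) = 1.5060 / (15942.9930 * 1.0340) = 9.1355e-05 mol/L
c_final = A_f / (epsilon * l) = 0.2890 / (15942.9930 * 1.0340) = 1.7531e-05 mol/L
Exhaustion = (c_initial - c_final) / c_initial * 100 = (9.1355e-05 - 1.7531e-05) / 9.1355e-05 * 100 = 80.8101 %


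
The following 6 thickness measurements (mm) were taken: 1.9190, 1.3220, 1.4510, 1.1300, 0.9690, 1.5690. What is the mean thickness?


Formula: Average = sum / n
Substituting: Average = 8.3600 / 6
Result: 1.3933 mm


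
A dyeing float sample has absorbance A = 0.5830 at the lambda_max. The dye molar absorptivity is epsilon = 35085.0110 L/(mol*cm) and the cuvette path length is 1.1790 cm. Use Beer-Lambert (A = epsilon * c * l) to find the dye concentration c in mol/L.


Formula: c = A / (epsilon * l)
Substituting: c = 0.5830 / (35085.0110 * 1.1790)
Result: 1.4094e-05 mol/L


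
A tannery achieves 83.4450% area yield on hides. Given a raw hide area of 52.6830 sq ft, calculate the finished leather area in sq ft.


Formula: finished = raw * yield / 100
Substituting: finished = 52.6830 * 83.4450 / 100
Result: 43.9613 sq ft


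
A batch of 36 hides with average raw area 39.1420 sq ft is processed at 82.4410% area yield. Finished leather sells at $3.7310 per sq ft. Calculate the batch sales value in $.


Raw_total = N * avg_area = 36 * 39.1420 = 1409.1120 sq ft
Finished = Raw_total * yield / 100 = 1409.1120 * 82.4410 / 100 = 1161.6860 sq ft
Value = Finished * price = 1161.6860 * 3.7310 = 4334.2506 $


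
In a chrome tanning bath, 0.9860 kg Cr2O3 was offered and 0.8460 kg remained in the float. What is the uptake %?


Formula: Uptake = (offered - residual) / offered * 100
Substituting: Uptake = (0.9860 - 0.8460) / 0.9860 * 100
Result: 14.1988 %


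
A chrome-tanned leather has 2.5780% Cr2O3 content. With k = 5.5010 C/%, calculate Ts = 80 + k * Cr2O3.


Formula: Ts = 80 + k * Cr2O3
Substituting: Ts = 80 + 5.5010 * 2.5780
Result: 94.1816 C


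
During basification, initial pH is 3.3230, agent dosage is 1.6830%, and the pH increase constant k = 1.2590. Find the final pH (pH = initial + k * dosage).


Formula: pH_final = pH_initial + k * base_pct
Substituting: pH_final = 3.3230 + 1.2590 * 1.6830
Result: 5.4419


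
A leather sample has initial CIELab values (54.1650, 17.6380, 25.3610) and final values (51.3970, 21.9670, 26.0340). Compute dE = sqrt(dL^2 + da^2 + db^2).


dL = -2.7680, da = 4.3290, db = 0.6730
dE = sqrt((-2.7680)^2 + 4.3290^2 + 0.6730^2) = 5.1822


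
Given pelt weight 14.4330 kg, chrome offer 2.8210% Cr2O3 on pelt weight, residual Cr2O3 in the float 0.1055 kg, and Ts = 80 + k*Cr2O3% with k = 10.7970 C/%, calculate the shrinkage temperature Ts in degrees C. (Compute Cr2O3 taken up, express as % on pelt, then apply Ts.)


Offered = pelt * offer_pct / 100 = 14.4330 * 2.8210 / 100 = 0.4072 kg
Uptake = offered - residual = 0.4072 - 0.1055 = 0.3017 kg
Cr2O3% on pelt = uptake / pelt * 100 = 0.3017 / 14.4330 * 100 = 2.0900 %
Ts = 80 + k * Cr2O3% = 80 + 10.7970 * 2.0900 = 102.5661 C


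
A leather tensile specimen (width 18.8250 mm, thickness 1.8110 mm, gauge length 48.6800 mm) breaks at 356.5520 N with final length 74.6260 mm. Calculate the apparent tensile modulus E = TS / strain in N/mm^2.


TS = F / (w * t) = 356.5520 / (18.8250 * 1.8110) = 10.4585 N/mm^2
strain = (Lf - L0) / L0 = (74.6260 - 48.6800) / 48.6800 = 0.5330
E = TS / strain = 10.4585 / 0.5330 = 19.6223 N/mm^2


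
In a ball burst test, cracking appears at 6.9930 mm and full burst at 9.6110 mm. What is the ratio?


Formula: Ratio = crack / burst
Substituting: Ratio = 6.9930 / 9.6110
Result: 0.7276


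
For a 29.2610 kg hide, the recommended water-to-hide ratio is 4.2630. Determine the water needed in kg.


Formula: Water = hide_weight * ratio
Substituting: Water = 29.2610 * 4.2630
Result: 124.7396 kg


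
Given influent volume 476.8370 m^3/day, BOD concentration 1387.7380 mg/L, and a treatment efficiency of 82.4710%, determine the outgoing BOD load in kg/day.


Load_in = volume * conc / 1000 = 476.8370 * 1387.7380 / 1000 = 661.7248 kg/day
Removed = Load_in * eff / 100 = 661.7248 * 82.4710 / 100 = 545.7311 kg/day
Load_out = Load_in - Removed = 661.7248 - 545.7311 = 115.9937 kg/day


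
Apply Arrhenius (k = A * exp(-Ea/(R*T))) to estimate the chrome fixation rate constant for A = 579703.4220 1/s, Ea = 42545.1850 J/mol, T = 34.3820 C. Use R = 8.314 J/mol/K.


T_K = T_C + 273.15 = 34.3820 + 273.15 = 307.5320 K
exponent = -Ea / (R * T_K) = -42545.1850 / (8.314 * 307.5320) = -16.6399
k = A * exp(exponent) = 579703.4220 * exp(-16.6399) = 0.0344033 1/s


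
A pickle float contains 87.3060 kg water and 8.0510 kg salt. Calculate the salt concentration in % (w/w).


Formula: Conc = salt / (water + salt) * 100
Substituting: Conc = 8.0510 / (87.3060 + 8.0510) * 100
Result: 8.4430 %


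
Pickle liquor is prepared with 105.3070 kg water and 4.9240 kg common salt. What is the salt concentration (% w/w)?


Formula: Conc = salt / (water + salt) * 100
Substituting: Conc = 4.9240 / (105.3070 + 4.9240) * 100
Result: 4.4670 %


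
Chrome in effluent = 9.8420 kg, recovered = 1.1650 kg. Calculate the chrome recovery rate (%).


Formula: Recovery = recovered / input * 100
Substituting: Recovery = 1.1650 / 9.8420 * 100
Result: 11.8370 %


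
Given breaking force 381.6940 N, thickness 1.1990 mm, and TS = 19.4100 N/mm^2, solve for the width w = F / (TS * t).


Formula: w = F / (TS * t)
Substituting: w = 381.6940 / (19.4100 * 1.1990)
Result: 16.4010 mm


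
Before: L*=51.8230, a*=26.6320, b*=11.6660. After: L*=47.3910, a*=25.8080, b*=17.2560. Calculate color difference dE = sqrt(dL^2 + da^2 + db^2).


dL = -4.4320, da = -0.8240, db = 5.5900
dE = sqrt((-4.4320)^2 + (-0.8240)^2 + 5.5900^2) = 7.1812


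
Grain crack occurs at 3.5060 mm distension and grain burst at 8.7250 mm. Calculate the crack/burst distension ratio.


Formula: Ratio = crack / burst
Substituting: Ratio = 3.5060 / 8.7250
Result: 0.4018


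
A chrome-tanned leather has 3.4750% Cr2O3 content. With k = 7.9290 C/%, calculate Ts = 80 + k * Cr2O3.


Formula: Ts = 80 + k * Cr2O3
Substituting: Ts = 80 + 7.9290 * 3.4750
Result: 107.5533 C


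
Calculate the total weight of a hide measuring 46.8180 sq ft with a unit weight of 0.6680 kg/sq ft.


Formula: Weight = area * weight_per_sqft
Substituting: Weight = 46.8180 * 0.6680
Result: 31.2744 kg


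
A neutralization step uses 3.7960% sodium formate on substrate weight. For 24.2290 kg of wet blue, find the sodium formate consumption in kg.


Formula: Neutralizer = substrate * pct / 100
Substituting: Neutralizer = 24.2290 * 3.7960 / 100
Result: 0.9197 kg


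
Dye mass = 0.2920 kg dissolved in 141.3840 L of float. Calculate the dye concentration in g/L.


Formula: Conc = dye_mass(kg) / volume(L) * 1000
Substituting: Conc = 0.2920 / 141.3840 * 1000
Result: 2.0653 g/L


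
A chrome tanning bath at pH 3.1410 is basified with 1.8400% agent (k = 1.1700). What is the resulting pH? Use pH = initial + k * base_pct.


Formula: pH_final = pH_initial + k * base_pct
Substituting: pH_final = 3.1410 + 1.1700 * 1.8400
Result: 5.2938


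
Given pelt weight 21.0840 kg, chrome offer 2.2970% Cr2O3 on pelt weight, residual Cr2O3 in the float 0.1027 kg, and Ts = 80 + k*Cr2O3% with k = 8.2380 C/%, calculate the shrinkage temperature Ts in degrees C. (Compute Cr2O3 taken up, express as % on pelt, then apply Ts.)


Offered = pelt * offer_pct / 100 = 21.0840 * 2.2970 / 100 = 0.4843 kg
Uptake = offered - residual = 0.4843 - 0.1027 = 0.3816 kg
Cr2O3% on pelt = uptake / pelt * 100 = 0.3816 / 21.0840 * 100 = 1.8099 %
Ts = 80 + k * Cr2O3% = 80 + 8.2380 * 1.8099 = 94.9100 C


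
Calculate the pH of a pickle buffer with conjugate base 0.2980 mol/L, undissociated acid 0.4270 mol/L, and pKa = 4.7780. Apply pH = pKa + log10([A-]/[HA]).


ratio = [A-] / [HA] = 0.2980 / 0.4270 = 0.6979
log10(ratio) = -0.1562
pH = pKa + log10(ratio) = 4.7780 - 0.1562 = 4.6218


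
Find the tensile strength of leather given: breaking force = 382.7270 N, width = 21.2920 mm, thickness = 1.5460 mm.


Formula: TS = force / (width * thickness)
Substituting: TS = 382.7270 / (21.2920 * 1.5460)
Result: 11.6269 N/mm^2


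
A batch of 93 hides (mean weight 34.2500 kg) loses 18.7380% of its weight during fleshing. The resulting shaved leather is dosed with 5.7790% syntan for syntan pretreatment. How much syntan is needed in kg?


Total_raw = N * avg_wt = 93 * 34.2500 = 3185.2500 kg
Substrate = Total_raw * (1 - loss/100) = 3185.2500 * (1 - 18.7380/100) = 2588.3979 kg
Syntan = Substrate * pct / 100 = 2588.3979 * 5.7790 / 100 = 149.5835 kg


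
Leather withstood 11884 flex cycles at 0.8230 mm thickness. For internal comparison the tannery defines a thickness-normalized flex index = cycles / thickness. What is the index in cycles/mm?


Formula: Index = cycles / thickness
Substituting: Index = 11884 / 0.8230
Result: 14439.8542 cycles/mm


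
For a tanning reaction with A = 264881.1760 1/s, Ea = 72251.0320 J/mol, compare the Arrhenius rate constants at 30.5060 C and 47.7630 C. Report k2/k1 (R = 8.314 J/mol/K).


T1 = 30.5060 + 273.15 = 303.6560 K; T2 = 47.7630 + 273.15 = 320.9130 K
k1 = A * exp(-Ea/(R*T1)) = 264881.1760 * exp(-72251.0320/(8.314*303.6560)) = 9.8638e-08 1/s
k2 = A * exp(-Ea/(R*T2)) = 264881.1760 * exp(-72251.0320/(8.314*320.9130)) = 4.5963e-07 1/s
k2/k1 = 4.5963e-07 / 9.8638e-08 = 4.6598


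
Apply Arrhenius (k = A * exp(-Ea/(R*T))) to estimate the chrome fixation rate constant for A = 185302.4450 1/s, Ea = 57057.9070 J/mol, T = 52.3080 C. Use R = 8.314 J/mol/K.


T_K = T_C + 273.15 = 52.3080 + 273.15 = 325.4580 K
exponent = -Ea / (R * T_K) = -57057.9070 / (8.314 * 325.4580) = -21.0868
k = A * exp(exponent) = 185302.4450 * exp(-21.0868) = 1.2882e-04 1/s


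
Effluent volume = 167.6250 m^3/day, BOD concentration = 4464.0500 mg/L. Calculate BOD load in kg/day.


Formula: BOD_load = volume * conc / 1000
Substituting: BOD_load = 167.6250 * 4464.0500 / 1000
Result: 748.2864 kg/day


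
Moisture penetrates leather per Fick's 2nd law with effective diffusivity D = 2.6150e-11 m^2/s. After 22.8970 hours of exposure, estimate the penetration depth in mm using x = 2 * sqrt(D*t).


t = 22.8970 hr * 3600 = 82429.2000 s
D * t = 2.6150e-11 * 82429.2000 = 2.1555e-06
x = 2 * sqrt(D*t) = 2 * sqrt(2.1555e-06) = 0.00293634 m = 2.9363 mm


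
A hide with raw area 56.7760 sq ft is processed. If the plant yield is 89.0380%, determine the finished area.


Formula: finished = raw * yield / 100
Substituting: finished = 56.7760 * 89.0380 / 100
Result: 50.5522 sq ft


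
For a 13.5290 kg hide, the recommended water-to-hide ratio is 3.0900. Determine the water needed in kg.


Formula: Water = hide_weight * ratio
Substituting: Water = 13.5290 * 3.0900
Result: 41.8046 kg


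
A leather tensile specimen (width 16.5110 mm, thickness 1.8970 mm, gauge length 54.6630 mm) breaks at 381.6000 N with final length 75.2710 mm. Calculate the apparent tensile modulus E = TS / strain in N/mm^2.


TS = F / (w * t) = 381.6000 / (16.5110 * 1.8970) = 12.1834 N/mm^2
strain = (Lf - L0) / L0 = (75.2710 - 54.6630) / 54.6630 = 0.3770
E = TS / strain = 12.1834 / 0.3770 = 32.3166 N/mm^2


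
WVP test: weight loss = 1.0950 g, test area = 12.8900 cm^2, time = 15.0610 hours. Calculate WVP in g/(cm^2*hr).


Formula: WVP = loss / (area * time)
Substituting: WVP = 1.0950 / (12.8900 * 15.0610)
Result: 0.00564037 g/(cm^2*hr)


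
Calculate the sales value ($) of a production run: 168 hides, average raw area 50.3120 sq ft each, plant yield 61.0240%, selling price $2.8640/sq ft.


Raw_total = N * avg_area = 168 * 50.3120 = 8452.4160 sq ft
Finished = Raw_total * yield / 100 = 8452.4160 * 61.0240 / 100 = 5158.0023 sq ft
Value = Finished * price = 5158.0023 * 2.8640 = 14772.5187 $


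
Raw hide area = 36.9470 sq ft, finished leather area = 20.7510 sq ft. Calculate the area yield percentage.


Formula: Yield = finished / raw * 100
Substituting: Yield = 20.7510 / 36.9470 * 100
Result: 56.1642 %


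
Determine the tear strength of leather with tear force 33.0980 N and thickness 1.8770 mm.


Formula: Tear strength = force / thickness
Substituting: Tear strength = 33.0980 / 1.8770
Result: 17.6335 N/mm


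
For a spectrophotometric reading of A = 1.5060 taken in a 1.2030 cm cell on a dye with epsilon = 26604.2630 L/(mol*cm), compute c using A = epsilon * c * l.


Formula: c = A / (epsilon * l)
Substituting: c = 1.5060 / (26604.2630 * 1.2030)
Result: 4.7055e-05 mol/L


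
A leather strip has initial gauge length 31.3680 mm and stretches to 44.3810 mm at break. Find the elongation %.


Formula: Elongation = (Lf - L0) / L0 * 100
Substituting: Elongation = (44.3810 - 31.3680) / 31.3680 * 100
Result: 41.4850 %


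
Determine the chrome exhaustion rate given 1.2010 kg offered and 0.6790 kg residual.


Formula: Uptake = (offered - residual) / offered * 100
Substituting: Uptake = (1.2010 - 0.6790) / 1.2010 * 100
Result: 43.4638 %


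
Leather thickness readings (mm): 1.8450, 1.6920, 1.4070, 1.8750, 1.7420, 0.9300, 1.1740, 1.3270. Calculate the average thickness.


Formula: Average = sum / n
Substituting: Average = 11.9920 / 8
Result: 1.4990 mm


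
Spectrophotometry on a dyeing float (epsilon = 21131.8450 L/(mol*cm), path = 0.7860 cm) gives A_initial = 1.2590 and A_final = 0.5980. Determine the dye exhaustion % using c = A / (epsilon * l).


c_initial = A_i / (epsilon * l) = 1.2590 / (21131.8450 * 0.7860) = 7.5799e-05 mol/L
c_final = A_f / (epsilon * l) = 0.5980 / (21131.8450 * 0.7860) = 3.6003e-05 mol/L
Exhaustion = (c_initial - c_final) / c_initial * 100 = (7.5799e-05 - 3.6003e-05) / 7.5799e-05 * 100 = 52.5020 %


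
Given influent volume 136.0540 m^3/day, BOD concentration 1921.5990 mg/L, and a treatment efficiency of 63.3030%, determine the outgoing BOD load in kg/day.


Load_in = volume * conc / 1000 = 136.0540 * 1921.5990 / 1000 = 261.4412 kg/day
Removed = Load_in * eff / 100 = 261.4412 * 63.3030 / 100 = 165.5001 kg/day
Load_out = Load_in - Removed = 261.4412 - 165.5001 = 95.9411 kg/day


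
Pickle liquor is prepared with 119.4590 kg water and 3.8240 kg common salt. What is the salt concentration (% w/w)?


Formula: Conc = salt / (water + salt) * 100
Substituting: Conc = 3.8240 / (119.4590 + 3.8240) * 100
Result: 3.1018 %


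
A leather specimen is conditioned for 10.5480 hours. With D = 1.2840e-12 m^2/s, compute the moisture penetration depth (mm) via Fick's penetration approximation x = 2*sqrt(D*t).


t = 10.5480 hr * 3600 = 37972.8000 s
D * t = 1.2840e-12 * 37972.8000 = 4.8757e-08
x = 2 * sqrt(D*t) = 2 * sqrt(4.8757e-08) = 4.4162e-04 m = 0.4416 mm


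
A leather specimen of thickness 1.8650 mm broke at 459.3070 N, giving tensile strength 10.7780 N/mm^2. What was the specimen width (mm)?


Formula: w = F / (TS * t)
Substituting: w = 459.3070 / (10.7780 * 1.8650)
Result: 22.8500 mm


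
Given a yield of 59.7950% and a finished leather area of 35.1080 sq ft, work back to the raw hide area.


Formula: raw = finished * 100 / yield
Substituting: raw = 35.1080 * 100 / 59.7950
Result: 58.7139 sq ft


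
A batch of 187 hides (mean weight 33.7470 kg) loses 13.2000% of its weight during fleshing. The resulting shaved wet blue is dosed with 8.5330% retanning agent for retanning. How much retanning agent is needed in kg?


Total_raw = N * avg_wt = 187 * 33.7470 = 6310.6890 kg
Substrate = Total_raw * (1 - loss/100) = 6310.6890 * (1 - 13.2000/100) = 5477.6781 kg
Retan = Substrate * pct / 100 = 5477.6781 * 8.5330 / 100 = 467.4103 kg


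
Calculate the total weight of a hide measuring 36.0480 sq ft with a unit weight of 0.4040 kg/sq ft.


Formula: Weight = area * weight_per_sqft
Substituting: Weight = 36.0480 * 0.4040
Result: 14.5634 kg


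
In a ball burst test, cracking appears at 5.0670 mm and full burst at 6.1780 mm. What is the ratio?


Formula: Ratio = crack / burst
Substituting: Ratio = 5.0670 / 6.1780
Result: 0.8202


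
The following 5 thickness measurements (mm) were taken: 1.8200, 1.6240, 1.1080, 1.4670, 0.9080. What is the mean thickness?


Formula: Average = sum / n
Substituting: Average = 6.9270 / 5
Result: 1.3854 mm


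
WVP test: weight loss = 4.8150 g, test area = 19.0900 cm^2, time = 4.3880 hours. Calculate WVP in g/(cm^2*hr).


Formula: WVP = loss / (area * time)
Substituting: WVP = 4.8150 / (19.0900 * 4.3880)
Result: 0.0574809 g/(cm^2*hr)


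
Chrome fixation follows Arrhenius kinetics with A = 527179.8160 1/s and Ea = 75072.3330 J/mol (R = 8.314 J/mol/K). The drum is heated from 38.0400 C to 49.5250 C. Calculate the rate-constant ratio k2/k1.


T1 = 38.0400 + 273.15 = 311.1900 K; T2 = 49.5250 + 273.15 = 322.6750 K
k1 = A * exp(-Ea/(R*T1)) = 527179.8160 * exp(-75072.3330/(8.314*311.1900)) = 1.3191e-07 1/s
k2 = A * exp(-Ea/(R*T2)) = 527179.8160 * exp(-75072.3330/(8.314*322.6750)) = 3.7052e-07 1/s
k2/k1 = 3.7052e-07 / 1.3191e-07 = 2.8089


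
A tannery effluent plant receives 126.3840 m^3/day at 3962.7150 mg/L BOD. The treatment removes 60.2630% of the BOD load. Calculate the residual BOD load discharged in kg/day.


Load_in = volume * conc / 1000 = 126.3840 * 3962.7150 / 1000 = 500.8238 kg/day
Removed = Load_in * eff / 100 = 500.8238 * 60.2630 / 100 = 301.8114 kg/day
Load_out = Load_in - Removed = 500.8238 - 301.8114 = 199.0123 kg/day


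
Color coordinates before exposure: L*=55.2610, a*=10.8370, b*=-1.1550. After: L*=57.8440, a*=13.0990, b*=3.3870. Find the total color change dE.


dL = 2.5830, da = 2.2620, db = 4.5420
dE = sqrt(2.5830^2 + 2.2620^2 + 4.5420^2) = 5.6937


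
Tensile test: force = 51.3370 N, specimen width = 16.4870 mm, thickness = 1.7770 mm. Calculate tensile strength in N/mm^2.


Formula: TS = force / (width * thickness)
Substituting: TS = 51.3370 / (16.4870 * 1.7770)
Result: 1.7523 N/mm^2


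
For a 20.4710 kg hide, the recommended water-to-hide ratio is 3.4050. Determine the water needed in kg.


Formula: Water = hide_weight * ratio
Substituting: Water = 20.4710 * 3.4050
Result: 69.7038 kg


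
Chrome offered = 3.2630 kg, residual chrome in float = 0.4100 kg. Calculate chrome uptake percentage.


Formula: Uptake = (offered - residual) / offered * 100
Substituting: Uptake = (3.2630 - 0.4100) / 3.2630 * 100
Result: 87.4349 %


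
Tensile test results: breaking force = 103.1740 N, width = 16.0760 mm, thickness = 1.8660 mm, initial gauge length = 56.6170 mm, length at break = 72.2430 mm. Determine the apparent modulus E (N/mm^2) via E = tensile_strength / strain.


TS = F / (w * t) = 103.1740 / (16.0760 * 1.8660) = 3.4394 N/mm^2
strain = (Lf - L0) / L0 = (72.2430 - 56.6170) / 56.6170 = 0.2760
E = TS / strain = 3.4394 / 0.2760 = 12.4618 N/mm^2


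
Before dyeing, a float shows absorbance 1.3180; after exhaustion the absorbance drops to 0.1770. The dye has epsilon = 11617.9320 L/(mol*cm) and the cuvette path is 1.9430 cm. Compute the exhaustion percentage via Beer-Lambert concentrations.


c_initial = A_i / (epsilon * l) = 1.3180 / (11617.9320 * 1.9430) = 5.8387e-05 mol/L
c_final = A_f / (epsilon * l) = 0.1770 / (11617.9320 * 1.9430) = 7.8410e-06 mol/L
Exhaustion = (c_initial - c_final) / c_initial * 100 = (5.8387e-05 - 7.8410e-06) / 5.8387e-05 * 100 = 86.5706 %
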